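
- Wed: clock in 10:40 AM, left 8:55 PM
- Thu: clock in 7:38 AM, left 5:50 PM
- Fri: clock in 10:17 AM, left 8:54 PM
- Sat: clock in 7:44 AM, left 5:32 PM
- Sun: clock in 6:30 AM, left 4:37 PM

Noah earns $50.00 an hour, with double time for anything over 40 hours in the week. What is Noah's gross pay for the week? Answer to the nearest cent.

Wed: 10:40 AM–8:55 PM = 10 h 15 min
Thu: 7:38 AM–5:50 PM = 10 h 12 min
Fri: 10:17 AM–8:54 PM = 10 h 37 min
Sat: 7:44 AM–5:32 PM = 9 h 48 min
Sun: 6:30 AM–4:37 PM = 10 h 7 min
Total worked: 50 h 59 min = 3059 min.
Regular 40 h 0 min = 2400 min at $50.00/h; overtime 10 h 59 min = 659 min at $100.00/h.
Pay = (2400 × $50.00 + 659 × $100.00) ÷ 60 = $3098.33.

$3098.33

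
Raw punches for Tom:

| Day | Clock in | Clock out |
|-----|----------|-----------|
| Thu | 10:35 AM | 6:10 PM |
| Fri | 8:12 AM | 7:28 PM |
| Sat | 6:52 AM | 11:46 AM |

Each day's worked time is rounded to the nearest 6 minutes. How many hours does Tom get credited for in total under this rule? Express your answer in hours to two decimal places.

Thu: 10:35 AM–6:10 PM = 7 h 35 min → rounds to 7 h 36 min
Fri: 8:12 AM–7:28 PM = 11 h 16 min → rounds to 11 h 18 min
Sat: 6:52 AM–11:46 AM = 4 h 54 min → rounds to 4 h 54 min
Total credited: 23 h 48 min.

23.80 hours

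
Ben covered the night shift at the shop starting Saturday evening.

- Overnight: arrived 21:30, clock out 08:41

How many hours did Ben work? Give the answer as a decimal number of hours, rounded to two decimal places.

11.18 hours

Overnight: 21:30 → midnight = 2 h 30 min; midnight → 08:41 = 8 h 41 min; span 11 h 11 min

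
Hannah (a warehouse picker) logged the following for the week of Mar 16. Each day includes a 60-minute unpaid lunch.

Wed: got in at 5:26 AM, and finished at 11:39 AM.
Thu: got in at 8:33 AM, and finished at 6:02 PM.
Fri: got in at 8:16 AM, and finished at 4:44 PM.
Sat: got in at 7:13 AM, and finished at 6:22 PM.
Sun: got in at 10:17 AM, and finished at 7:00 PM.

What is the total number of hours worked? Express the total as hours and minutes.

39 h 2 min

Wed: 5:26 AM–11:39 AM = 6 h 13 min; less 60 min break → 5 h 13 min
Thu: 8:33 AM–6:02 PM = 9 h 29 min; less 60 min break → 8 h 29 min
Fri: 8:16 AM–4:44 PM = 8 h 28 min; less 60 min break → 7 h 28 min
Sat: 7:13 AM–6:22 PM = 11 h 9 min; less 60 min break → 10 h 9 min
Sun: 10:17 AM–7:00 PM = 8 h 43 min; less 60 min break → 7 h 43 min
Total: 5 h 13 min + 8 h 29 min + 7 h 28 min + 10 h 9 min + 7 h 43 min = 39 h 2 min.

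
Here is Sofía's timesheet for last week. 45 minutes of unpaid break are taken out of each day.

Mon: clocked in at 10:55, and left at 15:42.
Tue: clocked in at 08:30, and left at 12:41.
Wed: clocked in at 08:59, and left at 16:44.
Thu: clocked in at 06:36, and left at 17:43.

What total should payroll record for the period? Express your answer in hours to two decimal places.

Mon: 10:55–15:42 = 4 h 47 min; less 45 min break → 4 h 2 min
Tue: 08:30–12:41 = 4 h 11 min; less 45 min break → 3 h 26 min
Wed: 08:59–16:44 = 7 h 45 min; less 45 min break → 7 h 0 min
Thu: 06:36–17:43 = 11 h 7 min; less 45 min break → 10 h 22 min
Total: 4 h 2 min + 3 h 26 min + 7 h 0 min + 10 h 22 min = 24 h 50 min.

24.83 hours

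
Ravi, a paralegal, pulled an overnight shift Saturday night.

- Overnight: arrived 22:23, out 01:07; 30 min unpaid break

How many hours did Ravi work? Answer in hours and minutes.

2 h 14 min

Overnight: 22:23 → midnight = 1 h 37 min; midnight → 01:07 = 1 h 7 min; span 2 h 44 min; less 30 min break → 2 h 14 min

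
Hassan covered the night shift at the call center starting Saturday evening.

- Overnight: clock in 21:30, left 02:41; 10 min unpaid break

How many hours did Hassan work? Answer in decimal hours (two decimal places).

5.02 hours

Overnight: 21:30 → midnight = 2 h 30 min; midnight → 02:41 = 2 h 41 min; span 5 h 11 min; less 10 min break → 5 h 1 min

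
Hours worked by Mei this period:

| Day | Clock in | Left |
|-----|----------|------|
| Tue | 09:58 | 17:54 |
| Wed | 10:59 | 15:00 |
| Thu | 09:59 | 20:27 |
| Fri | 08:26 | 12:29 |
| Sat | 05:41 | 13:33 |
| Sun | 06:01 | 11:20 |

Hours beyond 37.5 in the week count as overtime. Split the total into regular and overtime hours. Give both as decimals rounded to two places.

Regular 37.50 hours, overtime 2.15 hours

Tue: 09:58–17:54 = 7 h 56 min
Wed: 10:59–15:00 = 4 h 1 min
Thu: 09:59–20:27 = 10 h 28 min
Fri: 08:26–12:29 = 4 h 3 min
Sat: 05:41–13:33 = 7 h 52 min
Sun: 06:01–11:20 = 5 h 19 min
Total worked: 39 h 39 min = 39.65 h.
Threshold 37.5 h → overtime 2 h 9 min, regular 37 h 30 min.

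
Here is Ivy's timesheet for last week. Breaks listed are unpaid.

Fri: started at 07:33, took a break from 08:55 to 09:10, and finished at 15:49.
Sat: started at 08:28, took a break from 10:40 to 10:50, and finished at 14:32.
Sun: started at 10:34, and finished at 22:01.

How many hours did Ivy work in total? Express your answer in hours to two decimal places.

Fri: 07:33–15:49 = 8 h 16 min; less 15 min break → 8 h 1 min
Sat: 08:28–14:32 = 6 h 4 min; less 10 min break → 5 h 54 min
Sun: 10:34–22:01 = 11 h 27 min
Total: 8 h 1 min + 5 h 54 min + 11 h 27 min = 25 h 22 min.

25.37 hours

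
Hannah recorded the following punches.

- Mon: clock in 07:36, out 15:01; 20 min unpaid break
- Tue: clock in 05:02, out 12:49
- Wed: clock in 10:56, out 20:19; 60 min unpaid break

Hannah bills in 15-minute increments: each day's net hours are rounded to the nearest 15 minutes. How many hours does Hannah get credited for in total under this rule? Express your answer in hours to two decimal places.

23.25 hours

Mon: 07:36–15:01 = 7 h 25 min − 20 min = 7 h 5 min → rounds to 7 h 0 min
Tue: 05:02–12:49 = 7 h 47 min → rounds to 7 h 45 min
Wed: 10:56–20:19 = 9 h 23 min − 60 min = 8 h 23 min → rounds to 8 h 30 min
Total credited: 23 h 15 min.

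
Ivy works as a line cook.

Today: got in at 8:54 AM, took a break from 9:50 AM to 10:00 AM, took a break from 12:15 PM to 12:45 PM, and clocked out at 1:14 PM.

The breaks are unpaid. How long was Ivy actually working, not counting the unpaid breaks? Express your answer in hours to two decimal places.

Today: 8:54 AM–1:14 PM = 4 h 20 min; less 40 min break → 3 h 40 min

3.67 hours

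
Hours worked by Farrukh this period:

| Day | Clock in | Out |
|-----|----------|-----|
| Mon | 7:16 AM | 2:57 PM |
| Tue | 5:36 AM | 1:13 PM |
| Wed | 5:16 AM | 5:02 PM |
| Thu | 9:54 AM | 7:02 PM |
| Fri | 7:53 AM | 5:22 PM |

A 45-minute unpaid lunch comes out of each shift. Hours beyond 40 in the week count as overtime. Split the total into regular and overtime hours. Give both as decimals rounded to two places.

Mon: 7:16 AM–2:57 PM = 7 h 41 min; less 45 min break → 6 h 56 min
Tue: 5:36 AM–1:13 PM = 7 h 37 min; less 45 min break → 6 h 52 min
Wed: 5:16 AM–5:02 PM = 11 h 46 min; less 45 min break → 11 h 1 min
Thu: 9:54 AM–7:02 PM = 9 h 8 min; less 45 min break → 8 h 23 min
Fri: 7:53 AM–5:22 PM = 9 h 29 min; less 45 min break → 8 h 44 min
Total worked: 41 h 56 min = 41.93 h.
Threshold 40 h → overtime 1 h 56 min, regular 40 h 0 min.

Regular 40.00 hours, overtime 1.93 hours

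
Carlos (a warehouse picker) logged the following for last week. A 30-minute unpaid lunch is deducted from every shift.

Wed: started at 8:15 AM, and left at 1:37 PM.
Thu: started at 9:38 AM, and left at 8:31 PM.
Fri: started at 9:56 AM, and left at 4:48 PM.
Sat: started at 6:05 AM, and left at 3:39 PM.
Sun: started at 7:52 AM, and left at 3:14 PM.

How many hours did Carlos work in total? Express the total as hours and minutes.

Wed: 8:15 AM–1:37 PM = 5 h 22 min; less 30 min break → 4 h 52 min
Thu: 9:38 AM–8:31 PM = 10 h 53 min; less 30 min break → 10 h 23 min
Fri: 9:56 AM–4:48 PM = 6 h 52 min; less 30 min break → 6 h 22 min
Sat: 6:05 AM–3:39 PM = 9 h 34 min; less 30 min break → 9 h 4 min
Sun: 7:52 AM–3:14 PM = 7 h 22 min; less 30 min break → 6 h 52 min
Total: 4 h 52 min + 10 h 23 min + 6 h 22 min + 9 h 4 min + 6 h 52 min = 37 h 33 min.

37 h 33 min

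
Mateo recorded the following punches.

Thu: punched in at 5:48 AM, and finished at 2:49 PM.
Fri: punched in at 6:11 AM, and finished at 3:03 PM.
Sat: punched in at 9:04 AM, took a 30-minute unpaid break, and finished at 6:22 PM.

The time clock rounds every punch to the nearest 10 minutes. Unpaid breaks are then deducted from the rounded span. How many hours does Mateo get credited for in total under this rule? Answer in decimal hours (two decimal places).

Thu: in 5:48 AM→5:50 AM, out 2:49 PM→2:50 PM; 9 h 0 min
Fri: in 6:11 AM→6:10 AM, out 3:03 PM→3:00 PM; 8 h 50 min
Sat: in 9:04 AM→9:00 AM, out 6:22 PM→6:20 PM; 9 h 20 min − 30 min = 8 h 50 min
Total credited: 26 h 40 min.

26.67 hours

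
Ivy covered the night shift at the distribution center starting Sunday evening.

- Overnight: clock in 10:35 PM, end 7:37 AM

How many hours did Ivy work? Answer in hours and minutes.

9 h 2 min

Overnight: 10:35 PM → midnight = 1 h 25 min; midnight → 7:37 AM = 7 h 37 min; span 9 h 2 min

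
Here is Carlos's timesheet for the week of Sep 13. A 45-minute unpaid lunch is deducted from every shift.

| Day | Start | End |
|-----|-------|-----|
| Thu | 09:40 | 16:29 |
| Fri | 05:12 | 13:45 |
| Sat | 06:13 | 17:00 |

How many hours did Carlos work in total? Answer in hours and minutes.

23 h 54 min

Thu: 09:40–16:29 = 6 h 49 min; less 45 min break → 6 h 4 min
Fri: 05:12–13:45 = 8 h 33 min; less 45 min break → 7 h 48 min
Sat: 06:13–17:00 = 10 h 47 min; less 45 min break → 10 h 2 min
Total: 6 h 4 min + 7 h 48 min + 10 h 2 min = 23 h 54 min.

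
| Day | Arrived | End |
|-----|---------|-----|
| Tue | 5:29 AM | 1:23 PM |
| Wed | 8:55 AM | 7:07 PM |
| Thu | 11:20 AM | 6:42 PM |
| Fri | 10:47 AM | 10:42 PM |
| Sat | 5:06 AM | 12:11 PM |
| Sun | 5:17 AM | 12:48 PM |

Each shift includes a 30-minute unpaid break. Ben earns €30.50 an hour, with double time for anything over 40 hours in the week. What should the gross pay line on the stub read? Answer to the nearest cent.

€1767.98

Tue: 5:29 AM–1:23 PM = 7 h 54 min; less 30 min break → 7 h 24 min
Wed: 8:55 AM–7:07 PM = 10 h 12 min; less 30 min break → 9 h 42 min
Thu: 11:20 AM–6:42 PM = 7 h 22 min; less 30 min break → 6 h 52 min
Fri: 10:47 AM–10:42 PM = 11 h 55 min; less 30 min break → 11 h 25 min
Sat: 5:06 AM–12:11 PM = 7 h 5 min; less 30 min break → 6 h 35 min
Sun: 5:17 AM–12:48 PM = 7 h 31 min; less 30 min break → 7 h 1 min
Total worked: 48 h 59 min = 2939 min.
Regular 40 h 0 min = 2400 min at €30.50/h; overtime 8 h 59 min = 539 min at €61.00/h.
Pay = (2400 × €30.50 + 539 × €61.00) ÷ 60 = €1767.98.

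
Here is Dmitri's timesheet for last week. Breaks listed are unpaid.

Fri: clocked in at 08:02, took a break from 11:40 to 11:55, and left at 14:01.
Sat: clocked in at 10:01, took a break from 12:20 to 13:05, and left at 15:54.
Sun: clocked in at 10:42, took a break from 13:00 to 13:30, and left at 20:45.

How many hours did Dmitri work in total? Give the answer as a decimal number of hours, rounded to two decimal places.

20.42 hours

Fri: 08:02–14:01 = 5 h 59 min; less 15 min break → 5 h 44 min
Sat: 10:01–15:54 = 5 h 53 min; less 45 min break → 5 h 8 min
Sun: 10:42–20:45 = 10 h 3 min; less 30 min break → 9 h 33 min
Total: 5 h 44 min + 5 h 8 min + 9 h 33 min = 20 h 25 min.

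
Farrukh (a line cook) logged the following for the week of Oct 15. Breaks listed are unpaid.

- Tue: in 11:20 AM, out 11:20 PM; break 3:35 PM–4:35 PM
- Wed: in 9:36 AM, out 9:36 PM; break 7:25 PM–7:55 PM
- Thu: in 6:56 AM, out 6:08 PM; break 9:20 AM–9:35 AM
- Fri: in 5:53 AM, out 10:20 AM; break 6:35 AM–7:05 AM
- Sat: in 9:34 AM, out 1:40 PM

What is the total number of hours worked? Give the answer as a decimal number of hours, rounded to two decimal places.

41.50 hours

Tue: 11:20 AM–11:20 PM = 12 h 0 min; less 60 min break → 11 h 0 min
Wed: 9:36 AM–9:36 PM = 12 h 0 min; less 30 min break → 11 h 30 min
Thu: 6:56 AM–6:08 PM = 11 h 12 min; less 15 min break → 10 h 57 min
Fri: 5:53 AM–10:20 AM = 4 h 27 min; less 30 min break → 3 h 57 min
Sat: 9:34 AM–1:40 PM = 4 h 6 min
Total: 11 h 0 min + 11 h 30 min + 10 h 57 min + 3 h 57 min + 4 h 6 min = 41 h 30 min.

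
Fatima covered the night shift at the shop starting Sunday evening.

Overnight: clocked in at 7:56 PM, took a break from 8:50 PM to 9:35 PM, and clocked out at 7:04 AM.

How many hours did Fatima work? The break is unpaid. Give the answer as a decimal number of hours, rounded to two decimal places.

10.38 hours

Overnight: 7:56 PM → midnight = 4 h 4 min; midnight → 7:04 AM = 7 h 4 min; span 11 h 8 min; less 45 min break → 10 h 23 min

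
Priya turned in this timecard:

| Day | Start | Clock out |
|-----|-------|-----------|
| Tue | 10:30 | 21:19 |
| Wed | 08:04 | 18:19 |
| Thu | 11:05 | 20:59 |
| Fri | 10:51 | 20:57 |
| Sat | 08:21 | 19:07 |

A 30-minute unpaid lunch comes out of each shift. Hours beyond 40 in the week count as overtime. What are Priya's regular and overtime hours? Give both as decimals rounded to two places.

Tue: 10:30–21:19 = 10 h 49 min; less 30 min break → 10 h 19 min
Wed: 08:04–18:19 = 10 h 15 min; less 30 min break → 9 h 45 min
Thu: 11:05–20:59 = 9 h 54 min; less 30 min break → 9 h 24 min
Fri: 10:51–20:57 = 10 h 6 min; less 30 min break → 9 h 36 min
Sat: 08:21–19:07 = 10 h 46 min; less 30 min break → 10 h 16 min
Total worked: 49 h 20 min = 49.33 h.
Threshold 40 h → overtime 9 h 20 min, regular 40 h 0 min.

Regular 40.00 hours, overtime 9.33 hours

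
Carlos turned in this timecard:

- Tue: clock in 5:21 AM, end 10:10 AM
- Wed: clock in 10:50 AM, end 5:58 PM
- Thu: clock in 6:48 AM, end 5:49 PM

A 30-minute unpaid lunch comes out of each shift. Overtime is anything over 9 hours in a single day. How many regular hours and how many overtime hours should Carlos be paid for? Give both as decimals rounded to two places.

Regular 19.95 hours, overtime 1.52 hours

Tue: 5:21 AM–10:10 AM = 4 h 49 min; less 30 min break → 4 h 19 min
Wed: 10:50 AM–5:58 PM = 7 h 8 min; less 30 min break → 6 h 38 min
Thu: 6:48 AM–5:49 PM = 11 h 1 min; less 30 min break → 10 h 31 min
Tue reg 4 h 19 min / OT 0 h 0 min; Wed reg 6 h 38 min / OT 0 h 0 min; Thu reg 9 h 0 min / OT 1 h 31 min.
Totals: regular 19 h 57 min, overtime 1 h 31 min.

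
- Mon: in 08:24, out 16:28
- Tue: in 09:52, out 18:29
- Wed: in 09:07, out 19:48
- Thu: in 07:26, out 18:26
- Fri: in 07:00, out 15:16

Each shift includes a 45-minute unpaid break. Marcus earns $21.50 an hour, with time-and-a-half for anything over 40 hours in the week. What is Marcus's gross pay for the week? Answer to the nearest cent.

$952.99

Mon: 08:24–16:28 = 8 h 4 min; less 45 min break → 7 h 19 min
Tue: 09:52–18:29 = 8 h 37 min; less 45 min break → 7 h 52 min
Wed: 09:07–19:48 = 10 h 41 min; less 45 min break → 9 h 56 min
Thu: 07:26–18:26 = 11 h 0 min; less 45 min break → 10 h 15 min
Fri: 07:00–15:16 = 8 h 16 min; less 45 min break → 7 h 31 min
Total worked: 42 h 53 min = 2573 min.
Regular 40 h 0 min = 2400 min at $21.50/h; overtime 2 h 53 min = 173 min at $32.25/h.
Pay = (2400 × $21.50 + 173 × $32.25) ÷ 60 = $952.99.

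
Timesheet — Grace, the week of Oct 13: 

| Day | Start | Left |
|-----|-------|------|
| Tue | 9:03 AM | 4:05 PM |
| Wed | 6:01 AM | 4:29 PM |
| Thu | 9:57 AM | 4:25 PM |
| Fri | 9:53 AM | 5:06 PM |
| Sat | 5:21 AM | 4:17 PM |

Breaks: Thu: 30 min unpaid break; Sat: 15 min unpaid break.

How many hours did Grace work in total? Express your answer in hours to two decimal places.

41.37 hours

Tue: 9:03 AM–4:05 PM = 7 h 2 min
Wed: 6:01 AM–4:29 PM = 10 h 28 min
Thu: 9:57 AM–4:25 PM = 6 h 28 min; less 30 min break → 5 h 58 min
Fri: 9:53 AM–5:06 PM = 7 h 13 min
Sat: 5:21 AM–4:17 PM = 10 h 56 min; less 15 min break → 10 h 41 min
Total: 7 h 2 min + 10 h 28 min + 5 h 58 min + 7 h 13 min + 10 h 41 min = 41 h 22 min.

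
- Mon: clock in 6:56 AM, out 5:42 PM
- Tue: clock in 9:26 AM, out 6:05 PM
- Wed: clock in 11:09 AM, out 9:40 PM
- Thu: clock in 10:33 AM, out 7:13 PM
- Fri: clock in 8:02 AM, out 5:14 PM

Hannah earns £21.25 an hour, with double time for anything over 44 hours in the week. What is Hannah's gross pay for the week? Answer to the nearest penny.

Mon: 6:56 AM–5:42 PM = 10 h 46 min
Tue: 9:26 AM–6:05 PM = 8 h 39 min
Wed: 11:09 AM–9:40 PM = 10 h 31 min
Thu: 10:33 AM–7:13 PM = 8 h 40 min
Fri: 8:02 AM–5:14 PM = 9 h 12 min
Total worked: 47 h 48 min = 2868 min.
Regular 44 h 0 min = 2640 min at £21.25/h; overtime 3 h 48 min = 228 min at £42.50/h.
Pay = (2640 × £21.25 + 228 × £42.50) ÷ 60 = £1096.50.

£1096.50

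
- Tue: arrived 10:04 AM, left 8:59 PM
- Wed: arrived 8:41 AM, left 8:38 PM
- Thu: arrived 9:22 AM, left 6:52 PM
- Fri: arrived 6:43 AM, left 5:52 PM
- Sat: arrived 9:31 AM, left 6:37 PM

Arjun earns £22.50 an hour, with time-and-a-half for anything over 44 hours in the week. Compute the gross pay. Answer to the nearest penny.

Tue: 10:04 AM–8:59 PM = 10 h 55 min
Wed: 8:41 AM–8:38 PM = 11 h 57 min
Thu: 9:22 AM–6:52 PM = 9 h 30 min
Fri: 6:43 AM–5:52 PM = 11 h 9 min
Sat: 9:31 AM–6:37 PM = 9 h 6 min
Total worked: 52 h 37 min = 3157 min.
Regular 44 h 0 min = 2640 min at £22.50/h; overtime 8 h 37 min = 517 min at £33.75/h.
Pay = (2640 × £22.50 + 517 × £33.75) ÷ 60 = £1280.81.

£1280.81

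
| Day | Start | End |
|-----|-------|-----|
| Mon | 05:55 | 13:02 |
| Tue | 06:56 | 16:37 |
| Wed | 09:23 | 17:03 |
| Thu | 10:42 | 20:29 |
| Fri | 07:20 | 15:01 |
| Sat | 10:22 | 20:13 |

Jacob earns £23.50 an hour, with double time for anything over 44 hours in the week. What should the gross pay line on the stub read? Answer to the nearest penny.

£1399.82

Mon: 05:55–13:02 = 7 h 7 min
Tue: 06:56–16:37 = 9 h 41 min
Wed: 09:23–17:03 = 7 h 40 min
Thu: 10:42–20:29 = 9 h 47 min
Fri: 07:20–15:01 = 7 h 41 min
Sat: 10:22–20:13 = 9 h 51 min
Total worked: 51 h 47 min = 3107 min.
Regular 44 h 0 min = 2640 min at £23.50/h; overtime 7 h 47 min = 467 min at £47.00/h.
Pay = (2640 × £23.50 + 467 × £47.00) ÷ 60 = £1399.82.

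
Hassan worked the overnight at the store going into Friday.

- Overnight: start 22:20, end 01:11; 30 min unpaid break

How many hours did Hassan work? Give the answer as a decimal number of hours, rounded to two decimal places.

Overnight: 22:20 → midnight = 1 h 40 min; midnight → 01:11 = 1 h 11 min; span 2 h 51 min; less 30 min break → 2 h 21 min

2.35 hours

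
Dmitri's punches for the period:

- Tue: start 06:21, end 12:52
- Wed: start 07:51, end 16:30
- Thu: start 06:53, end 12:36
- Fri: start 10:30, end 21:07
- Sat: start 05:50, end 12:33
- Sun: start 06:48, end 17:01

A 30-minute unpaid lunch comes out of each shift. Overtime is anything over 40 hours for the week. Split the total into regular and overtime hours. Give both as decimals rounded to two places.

Tue: 06:21–12:52 = 6 h 31 min; less 30 min break → 6 h 1 min
Wed: 07:51–16:30 = 8 h 39 min; less 30 min break → 8 h 9 min
Thu: 06:53–12:36 = 5 h 43 min; less 30 min break → 5 h 13 min
Fri: 10:30–21:07 = 10 h 37 min; less 30 min break → 10 h 7 min
Sat: 05:50–12:33 = 6 h 43 min; less 30 min break → 6 h 13 min
Sun: 06:48–17:01 = 10 h 13 min; less 30 min break → 9 h 43 min
Total worked: 45 h 26 min = 45.43 h.
Threshold 40 h → overtime 5 h 26 min, regular 40 h 0 min.

Regular 40.00 hours, overtime 5.43 hours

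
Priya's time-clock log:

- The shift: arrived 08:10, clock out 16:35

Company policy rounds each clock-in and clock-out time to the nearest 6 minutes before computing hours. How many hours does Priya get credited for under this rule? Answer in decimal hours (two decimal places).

The shift: in 08:10→08:12, out 16:35→16:36; 8 h 24 min

8.40 hours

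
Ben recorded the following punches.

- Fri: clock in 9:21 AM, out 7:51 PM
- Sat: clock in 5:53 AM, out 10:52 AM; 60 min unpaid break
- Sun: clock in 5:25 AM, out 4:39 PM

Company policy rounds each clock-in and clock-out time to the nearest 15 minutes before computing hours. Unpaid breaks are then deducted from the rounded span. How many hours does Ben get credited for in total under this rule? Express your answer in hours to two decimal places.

25.50 hours

Fri: in 9:21 AM→9:15 AM, out 7:51 PM→7:45 PM; 10 h 30 min
Sat: in 5:53 AM→6:00 AM, out 10:52 AM→10:45 AM; 4 h 45 min − 60 min = 3 h 45 min
Sun: in 5:25 AM→5:30 AM, out 4:39 PM→4:45 PM; 11 h 15 min
Total credited: 25 h 30 min.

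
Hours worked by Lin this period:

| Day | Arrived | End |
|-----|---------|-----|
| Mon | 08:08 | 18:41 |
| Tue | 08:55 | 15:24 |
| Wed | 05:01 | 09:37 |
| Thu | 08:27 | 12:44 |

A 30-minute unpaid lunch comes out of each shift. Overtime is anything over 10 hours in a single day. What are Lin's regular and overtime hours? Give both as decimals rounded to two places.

Regular 23.87 hours, overtime 0.05 hours

Mon: 08:08–18:41 = 10 h 33 min; less 30 min break → 10 h 3 min
Tue: 08:55–15:24 = 6 h 29 min; less 30 min break → 5 h 59 min
Wed: 05:01–09:37 = 4 h 36 min; less 30 min break → 4 h 6 min
Thu: 08:27–12:44 = 4 h 17 min; less 30 min break → 3 h 47 min
Mon reg 10 h 0 min / OT 0 h 3 min; Tue reg 5 h 59 min / OT 0 h 0 min; Wed reg 4 h 6 min / OT 0 h 0 min; Thu reg 3 h 47 min / OT 0 h 0 min.
Totals: regular 23 h 52 min, overtime 0 h 3 min.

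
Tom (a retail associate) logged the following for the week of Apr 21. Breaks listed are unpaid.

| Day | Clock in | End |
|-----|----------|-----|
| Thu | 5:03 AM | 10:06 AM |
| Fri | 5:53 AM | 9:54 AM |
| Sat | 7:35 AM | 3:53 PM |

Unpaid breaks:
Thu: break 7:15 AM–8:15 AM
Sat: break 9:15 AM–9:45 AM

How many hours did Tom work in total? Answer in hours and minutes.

Thu: 5:03 AM–10:06 AM = 5 h 3 min; less 60 min break → 4 h 3 min
Fri: 5:53 AM–9:54 AM = 4 h 1 min
Sat: 7:35 AM–3:53 PM = 8 h 18 min; less 30 min break → 7 h 48 min
Total: 4 h 3 min + 4 h 1 min + 7 h 48 min = 15 h 52 min.

15 h 52 min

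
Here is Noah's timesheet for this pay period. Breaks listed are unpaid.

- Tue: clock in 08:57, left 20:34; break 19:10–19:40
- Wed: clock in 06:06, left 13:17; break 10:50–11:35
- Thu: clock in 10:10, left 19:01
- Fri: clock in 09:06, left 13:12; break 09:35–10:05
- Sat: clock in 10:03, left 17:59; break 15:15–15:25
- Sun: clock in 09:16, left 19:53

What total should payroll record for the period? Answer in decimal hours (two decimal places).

Tue: 08:57–20:34 = 11 h 37 min; less 30 min break → 11 h 7 min
Wed: 06:06–13:17 = 7 h 11 min; less 45 min break → 6 h 26 min
Thu: 10:10–19:01 = 8 h 51 min
Fri: 09:06–13:12 = 4 h 6 min; less 30 min break → 3 h 36 min
Sat: 10:03–17:59 = 7 h 56 min; less 10 min break → 7 h 46 min
Sun: 09:16–19:53 = 10 h 37 min
Total: 11 h 7 min + 6 h 26 min + 8 h 51 min + 3 h 36 min + 7 h 46 min + 10 h 37 min = 48 h 23 min.

48.38 hours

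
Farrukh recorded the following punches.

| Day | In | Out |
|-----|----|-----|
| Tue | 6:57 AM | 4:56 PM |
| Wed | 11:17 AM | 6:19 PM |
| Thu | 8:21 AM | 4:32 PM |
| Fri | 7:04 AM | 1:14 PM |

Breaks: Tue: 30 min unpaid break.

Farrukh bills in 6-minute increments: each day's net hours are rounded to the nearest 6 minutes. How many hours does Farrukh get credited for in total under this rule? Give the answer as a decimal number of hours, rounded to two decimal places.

Tue: 6:57 AM–4:56 PM = 9 h 59 min − 30 min = 9 h 29 min → rounds to 9 h 30 min
Wed: 11:17 AM–6:19 PM = 7 h 2 min → rounds to 7 h 0 min
Thu: 8:21 AM–4:32 PM = 8 h 11 min → rounds to 8 h 12 min
Fri: 7:04 AM–1:14 PM = 6 h 10 min → rounds to 6 h 12 min
Total credited: 30 h 54 min.

30.90 hours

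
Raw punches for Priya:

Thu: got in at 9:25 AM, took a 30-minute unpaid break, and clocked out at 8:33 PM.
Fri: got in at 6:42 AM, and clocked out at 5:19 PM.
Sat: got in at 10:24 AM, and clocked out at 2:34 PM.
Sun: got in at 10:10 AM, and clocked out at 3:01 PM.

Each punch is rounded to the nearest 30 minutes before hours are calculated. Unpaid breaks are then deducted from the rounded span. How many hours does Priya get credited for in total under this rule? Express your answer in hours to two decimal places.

30.50 hours

Thu: in 9:25 AM→9:30 AM, out 8:33 PM→8:30 PM; 11 h 0 min − 30 min = 10 h 30 min
Fri: in 6:42 AM→6:30 AM, out 5:19 PM→5:30 PM; 11 h 0 min
Sat: in 10:24 AM→10:30 AM, out 2:34 PM→2:30 PM; 4 h 0 min
Sun: in 10:10 AM→10:00 AM, out 3:01 PM→3:00 PM; 5 h 0 min
Total credited: 30 h 30 min.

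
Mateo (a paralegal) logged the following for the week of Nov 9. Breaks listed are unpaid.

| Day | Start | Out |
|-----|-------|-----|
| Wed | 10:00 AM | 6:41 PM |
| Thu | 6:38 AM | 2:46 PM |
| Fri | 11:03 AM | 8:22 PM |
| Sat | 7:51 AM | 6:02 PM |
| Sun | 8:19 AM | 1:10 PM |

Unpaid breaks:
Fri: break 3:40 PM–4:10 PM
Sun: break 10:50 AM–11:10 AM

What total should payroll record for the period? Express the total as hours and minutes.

40 h 20 min

Wed: 10:00 AM–6:41 PM = 8 h 41 min
Thu: 6:38 AM–2:46 PM = 8 h 8 min
Fri: 11:03 AM–8:22 PM = 9 h 19 min; less 30 min break → 8 h 49 min
Sat: 7:51 AM–6:02 PM = 10 h 11 min
Sun: 8:19 AM–1:10 PM = 4 h 51 min; less 20 min break → 4 h 31 min
Total: 8 h 41 min + 8 h 8 min + 8 h 49 min + 10 h 11 min + 4 h 31 min = 40 h 20 min.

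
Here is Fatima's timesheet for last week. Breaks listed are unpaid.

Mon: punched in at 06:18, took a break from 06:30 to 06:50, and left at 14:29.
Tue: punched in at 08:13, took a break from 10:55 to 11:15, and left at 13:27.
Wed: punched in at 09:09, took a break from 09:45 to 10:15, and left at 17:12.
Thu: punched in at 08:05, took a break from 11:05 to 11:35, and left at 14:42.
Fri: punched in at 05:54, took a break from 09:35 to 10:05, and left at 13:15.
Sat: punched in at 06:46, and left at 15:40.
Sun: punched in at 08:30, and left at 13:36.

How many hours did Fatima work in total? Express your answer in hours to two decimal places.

47.27 hours

Mon: 06:18–14:29 = 8 h 11 min; less 20 min break → 7 h 51 min
Tue: 08:13–13:27 = 5 h 14 min; less 20 min break → 4 h 54 min
Wed: 09:09–17:12 = 8 h 3 min; less 30 min break → 7 h 33 min
Thu: 08:05–14:42 = 6 h 37 min; less 30 min break → 6 h 7 min
Fri: 05:54–13:15 = 7 h 21 min; less 30 min break → 6 h 51 min
Sat: 06:46–15:40 = 8 h 54 min
Sun: 08:30–13:36 = 5 h 6 min
Total: 7 h 51 min + 4 h 54 min + 7 h 33 min + 6 h 7 min + 6 h 51 min + 8 h 54 min + 5 h 6 min = 47 h 16 min.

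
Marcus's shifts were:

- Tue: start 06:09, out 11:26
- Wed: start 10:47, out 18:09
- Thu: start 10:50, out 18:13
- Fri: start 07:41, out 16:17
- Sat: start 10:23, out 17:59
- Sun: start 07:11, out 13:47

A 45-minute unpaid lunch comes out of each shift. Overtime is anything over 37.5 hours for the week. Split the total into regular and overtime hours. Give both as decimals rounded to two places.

Tue: 06:09–11:26 = 5 h 17 min; less 45 min break → 4 h 32 min
Wed: 10:47–18:09 = 7 h 22 min; less 45 min break → 6 h 37 min
Thu: 10:50–18:13 = 7 h 23 min; less 45 min break → 6 h 38 min
Fri: 07:41–16:17 = 8 h 36 min; less 45 min break → 7 h 51 min
Sat: 10:23–17:59 = 7 h 36 min; less 45 min break → 6 h 51 min
Sun: 07:11–13:47 = 6 h 36 min; less 45 min break → 5 h 51 min
Total worked: 38 h 20 min = 38.33 h.
Threshold 37.5 h → overtime 0 h 50 min, regular 37 h 30 min.

Regular 37.50 hours, overtime 0.83 hours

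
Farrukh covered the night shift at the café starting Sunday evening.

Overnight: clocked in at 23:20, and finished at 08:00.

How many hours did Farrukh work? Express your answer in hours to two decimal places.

8.67 hours

Overnight: 23:20 → midnight = 0 h 40 min; midnight → 08:00 = 8 h 0 min; span 8 h 40 min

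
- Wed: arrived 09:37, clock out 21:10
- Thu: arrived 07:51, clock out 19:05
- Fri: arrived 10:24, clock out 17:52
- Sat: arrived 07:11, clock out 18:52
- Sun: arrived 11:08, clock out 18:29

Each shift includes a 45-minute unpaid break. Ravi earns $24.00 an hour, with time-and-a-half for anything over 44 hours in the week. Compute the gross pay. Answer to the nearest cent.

$1111.20

Wed: 09:37–21:10 = 11 h 33 min; less 45 min break → 10 h 48 min
Thu: 07:51–19:05 = 11 h 14 min; less 45 min break → 10 h 29 min
Fri: 10:24–17:52 = 7 h 28 min; less 45 min break → 6 h 43 min
Sat: 07:11–18:52 = 11 h 41 min; less 45 min break → 10 h 56 min
Sun: 11:08–18:29 = 7 h 21 min; less 45 min break → 6 h 36 min
Total worked: 45 h 32 min = 2732 min.
Regular 44 h 0 min = 2640 min at $24.00/h; overtime 1 h 32 min = 92 min at $36.00/h.
Pay = (2640 × $24.00 + 92 × $36.00) ÷ 60 = $1111.20.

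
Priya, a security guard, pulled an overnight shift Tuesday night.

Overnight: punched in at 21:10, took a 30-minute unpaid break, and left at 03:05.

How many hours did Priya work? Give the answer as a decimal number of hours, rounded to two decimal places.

Overnight: 21:10 → midnight = 2 h 50 min; midnight → 03:05 = 3 h 5 min; span 5 h 55 min; less 30 min break → 5 h 25 min

5.42 hours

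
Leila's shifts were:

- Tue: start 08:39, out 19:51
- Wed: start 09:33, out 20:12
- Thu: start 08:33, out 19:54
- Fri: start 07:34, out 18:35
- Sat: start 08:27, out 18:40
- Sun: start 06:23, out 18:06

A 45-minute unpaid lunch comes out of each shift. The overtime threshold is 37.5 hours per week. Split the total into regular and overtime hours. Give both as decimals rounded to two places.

Regular 37.50 hours, overtime 24.15 hours

Tue: 08:39–19:51 = 11 h 12 min; less 45 min break → 10 h 27 min
Wed: 09:33–20:12 = 10 h 39 min; less 45 min break → 9 h 54 min
Thu: 08:33–19:54 = 11 h 21 min; less 45 min break → 10 h 36 min
Fri: 07:34–18:35 = 11 h 1 min; less 45 min break → 10 h 16 min
Sat: 08:27–18:40 = 10 h 13 min; less 45 min break → 9 h 28 min
Sun: 06:23–18:06 = 11 h 43 min; less 45 min break → 10 h 58 min
Total worked: 61 h 39 min = 61.65 h.
Threshold 37.5 h → overtime 24 h 9 min, regular 37 h 30 min.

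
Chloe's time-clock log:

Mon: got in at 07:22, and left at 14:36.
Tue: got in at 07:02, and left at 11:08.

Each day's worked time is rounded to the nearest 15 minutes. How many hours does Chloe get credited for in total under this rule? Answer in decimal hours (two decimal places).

11.25 hours

Mon: 07:22–14:36 = 7 h 14 min → rounds to 7 h 15 min
Tue: 07:02–11:08 = 4 h 6 min → rounds to 4 h 0 min
Total credited: 11 h 15 min.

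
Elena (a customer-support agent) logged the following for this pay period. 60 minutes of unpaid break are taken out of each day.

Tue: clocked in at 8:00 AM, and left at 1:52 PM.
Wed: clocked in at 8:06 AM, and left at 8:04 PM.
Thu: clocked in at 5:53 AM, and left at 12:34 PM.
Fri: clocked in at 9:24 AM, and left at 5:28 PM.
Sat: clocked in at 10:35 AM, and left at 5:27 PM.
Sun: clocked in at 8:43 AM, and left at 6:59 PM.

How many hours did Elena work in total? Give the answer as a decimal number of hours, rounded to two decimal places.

43.72 hours

Tue: 8:00 AM–1:52 PM = 5 h 52 min; less 60 min break → 4 h 52 min
Wed: 8:06 AM–8:04 PM = 11 h 58 min; less 60 min break → 10 h 58 min
Thu: 5:53 AM–12:34 PM = 6 h 41 min; less 60 min break → 5 h 41 min
Fri: 9:24 AM–5:28 PM = 8 h 4 min; less 60 min break → 7 h 4 min
Sat: 10:35 AM–5:27 PM = 6 h 52 min; less 60 min break → 5 h 52 min
Sun: 8:43 AM–6:59 PM = 10 h 16 min; less 60 min break → 9 h 16 min
Total: 4 h 52 min + 10 h 58 min + 5 h 41 min + 7 h 4 min + 5 h 52 min + 9 h 16 min = 43 h 43 min.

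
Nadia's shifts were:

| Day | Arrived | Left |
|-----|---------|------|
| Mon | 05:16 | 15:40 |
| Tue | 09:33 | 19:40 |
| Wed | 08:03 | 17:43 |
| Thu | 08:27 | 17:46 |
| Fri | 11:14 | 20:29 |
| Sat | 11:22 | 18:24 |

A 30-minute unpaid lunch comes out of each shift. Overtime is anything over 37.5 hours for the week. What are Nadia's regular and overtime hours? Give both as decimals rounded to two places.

Regular 37.50 hours, overtime 15.28 hours

Mon: 05:16–15:40 = 10 h 24 min; less 30 min break → 9 h 54 min
Tue: 09:33–19:40 = 10 h 7 min; less 30 min break → 9 h 37 min
Wed: 08:03–17:43 = 9 h 40 min; less 30 min break → 9 h 10 min
Thu: 08:27–17:46 = 9 h 19 min; less 30 min break → 8 h 49 min
Fri: 11:14–20:29 = 9 h 15 min; less 30 min break → 8 h 45 min
Sat: 11:22–18:24 = 7 h 2 min; less 30 min break → 6 h 32 min
Total worked: 52 h 47 min = 52.78 h.
Threshold 37.5 h → overtime 15 h 17 min, regular 37 h 30 min.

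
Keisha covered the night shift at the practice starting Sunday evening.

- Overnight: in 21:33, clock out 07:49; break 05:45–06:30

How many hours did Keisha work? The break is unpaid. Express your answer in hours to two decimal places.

Overnight: 21:33 → midnight = 2 h 27 min; midnight → 07:49 = 7 h 49 min; span 10 h 16 min; less 45 min break → 9 h 31 min

9.52 hours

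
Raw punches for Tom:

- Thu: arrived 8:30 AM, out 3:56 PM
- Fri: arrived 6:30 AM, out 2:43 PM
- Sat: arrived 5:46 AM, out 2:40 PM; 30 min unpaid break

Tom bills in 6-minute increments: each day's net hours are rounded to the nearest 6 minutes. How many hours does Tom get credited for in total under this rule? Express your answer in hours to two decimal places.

Thu: 8:30 AM–3:56 PM = 7 h 26 min → rounds to 7 h 24 min
Fri: 6:30 AM–2:43 PM = 8 h 13 min → rounds to 8 h 12 min
Sat: 5:46 AM–2:40 PM = 8 h 54 min − 30 min = 8 h 24 min → rounds to 8 h 24 min
Total credited: 24 h 0 min.

24.00 hours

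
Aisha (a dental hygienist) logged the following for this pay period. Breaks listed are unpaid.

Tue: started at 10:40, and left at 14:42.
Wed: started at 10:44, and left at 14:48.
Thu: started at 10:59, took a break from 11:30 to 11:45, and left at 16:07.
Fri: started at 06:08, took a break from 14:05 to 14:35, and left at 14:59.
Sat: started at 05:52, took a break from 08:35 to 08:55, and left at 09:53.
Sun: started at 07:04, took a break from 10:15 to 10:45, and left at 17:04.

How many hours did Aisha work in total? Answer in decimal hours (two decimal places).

34.52 hours

Tue: 10:40–14:42 = 4 h 2 min
Wed: 10:44–14:48 = 4 h 4 min
Thu: 10:59–16:07 = 5 h 8 min; less 15 min break → 4 h 53 min
Fri: 06:08–14:59 = 8 h 51 min; less 30 min break → 8 h 21 min
Sat: 05:52–09:53 = 4 h 1 min; less 20 min break → 3 h 41 min
Sun: 07:04–17:04 = 10 h 0 min; less 30 min break → 9 h 30 min
Total: 4 h 2 min + 4 h 4 min + 4 h 53 min + 8 h 21 min + 3 h 41 min + 9 h 30 min = 34 h 31 min.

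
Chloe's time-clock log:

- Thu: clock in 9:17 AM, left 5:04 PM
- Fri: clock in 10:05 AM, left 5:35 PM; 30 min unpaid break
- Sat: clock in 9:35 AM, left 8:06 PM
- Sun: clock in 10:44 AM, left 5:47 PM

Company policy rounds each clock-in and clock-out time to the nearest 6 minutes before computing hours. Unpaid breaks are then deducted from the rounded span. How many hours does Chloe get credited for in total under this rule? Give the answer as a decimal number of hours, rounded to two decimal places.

32.40 hours

Thu: in 9:17 AM→9:18 AM, out 5:04 PM→5:06 PM; 7 h 48 min
Fri: in 10:05 AM→10:06 AM, out 5:35 PM→5:36 PM; 7 h 30 min − 30 min = 7 h 0 min
Sat: in 9:35 AM→9:36 AM, out 8:06 PM→8:06 PM; 10 h 30 min
Sun: in 10:44 AM→10:42 AM, out 5:47 PM→5:48 PM; 7 h 6 min
Total credited: 32 h 24 min.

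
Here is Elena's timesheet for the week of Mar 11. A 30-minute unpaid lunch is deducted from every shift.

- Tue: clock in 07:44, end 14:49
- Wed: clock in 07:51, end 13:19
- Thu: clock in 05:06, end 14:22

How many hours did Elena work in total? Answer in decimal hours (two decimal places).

20.32 hours

Tue: 07:44–14:49 = 7 h 5 min; less 30 min break → 6 h 35 min
Wed: 07:51–13:19 = 5 h 28 min; less 30 min break → 4 h 58 min
Thu: 05:06–14:22 = 9 h 16 min; less 30 min break → 8 h 46 min
Total: 6 h 35 min + 4 h 58 min + 8 h 46 min = 20 h 19 min.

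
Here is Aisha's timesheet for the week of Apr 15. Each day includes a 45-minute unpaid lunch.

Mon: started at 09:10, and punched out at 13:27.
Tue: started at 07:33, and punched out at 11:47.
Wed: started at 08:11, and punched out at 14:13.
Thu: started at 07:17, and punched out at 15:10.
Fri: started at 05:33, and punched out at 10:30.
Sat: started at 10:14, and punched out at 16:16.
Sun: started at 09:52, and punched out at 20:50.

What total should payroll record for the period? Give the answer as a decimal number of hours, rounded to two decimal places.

Mon: 09:10–13:27 = 4 h 17 min; less 45 min break → 3 h 32 min
Tue: 07:33–11:47 = 4 h 14 min; less 45 min break → 3 h 29 min
Wed: 08:11–14:13 = 6 h 2 min; less 45 min break → 5 h 17 min
Thu: 07:17–15:10 = 7 h 53 min; less 45 min break → 7 h 8 min
Fri: 05:33–10:30 = 4 h 57 min; less 45 min break → 4 h 12 min
Sat: 10:14–16:16 = 6 h 2 min; less 45 min break → 5 h 17 min
Sun: 09:52–20:50 = 10 h 58 min; less 45 min break → 10 h 13 min
Total: 3 h 32 min + 3 h 29 min + 5 h 17 min + 7 h 8 min + 4 h 12 min + 5 h 17 min + 10 h 13 min = 39 h 8 min.

39.13 hours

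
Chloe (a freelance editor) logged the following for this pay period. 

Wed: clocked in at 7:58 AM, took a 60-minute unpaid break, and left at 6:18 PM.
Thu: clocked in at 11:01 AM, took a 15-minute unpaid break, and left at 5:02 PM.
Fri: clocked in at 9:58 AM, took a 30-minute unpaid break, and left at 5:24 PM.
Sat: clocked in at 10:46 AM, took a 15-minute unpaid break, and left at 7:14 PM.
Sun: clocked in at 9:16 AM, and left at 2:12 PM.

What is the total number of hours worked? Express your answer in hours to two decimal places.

35.18 hours

Wed: 7:58 AM–6:18 PM = 10 h 20 min; less 60 min break → 9 h 20 min
Thu: 11:01 AM–5:02 PM = 6 h 1 min; less 15 min break → 5 h 46 min
Fri: 9:58 AM–5:24 PM = 7 h 26 min; less 30 min break → 6 h 56 min
Sat: 10:46 AM–7:14 PM = 8 h 28 min; less 15 min break → 8 h 13 min
Sun: 9:16 AM–2:12 PM = 4 h 56 min
Total: 9 h 20 min + 5 h 46 min + 6 h 56 min + 8 h 13 min + 4 h 56 min = 35 h 11 min.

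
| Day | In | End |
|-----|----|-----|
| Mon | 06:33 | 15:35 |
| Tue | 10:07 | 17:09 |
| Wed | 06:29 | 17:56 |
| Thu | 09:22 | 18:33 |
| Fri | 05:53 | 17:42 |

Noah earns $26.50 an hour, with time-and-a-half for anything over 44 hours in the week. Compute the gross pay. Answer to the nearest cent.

$1345.54

Mon: 06:33–15:35 = 9 h 2 min
Tue: 10:07–17:09 = 7 h 2 min
Wed: 06:29–17:56 = 11 h 27 min
Thu: 09:22–18:33 = 9 h 11 min
Fri: 05:53–17:42 = 11 h 49 min
Total worked: 48 h 31 min = 2911 min.
Regular 44 h 0 min = 2640 min at $26.50/h; overtime 4 h 31 min = 271 min at $39.75/h.
Pay = (2640 × $26.50 + 271 × $39.75) ÷ 60 = $1345.54.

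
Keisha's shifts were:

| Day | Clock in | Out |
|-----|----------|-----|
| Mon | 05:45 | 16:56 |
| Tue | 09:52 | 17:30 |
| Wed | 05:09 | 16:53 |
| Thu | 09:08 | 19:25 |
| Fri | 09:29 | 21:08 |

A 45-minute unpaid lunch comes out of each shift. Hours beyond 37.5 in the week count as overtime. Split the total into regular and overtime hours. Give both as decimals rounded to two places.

Mon: 05:45–16:56 = 11 h 11 min; less 45 min break → 10 h 26 min
Tue: 09:52–17:30 = 7 h 38 min; less 45 min break → 6 h 53 min
Wed: 05:09–16:53 = 11 h 44 min; less 45 min break → 10 h 59 min
Thu: 09:08–19:25 = 10 h 17 min; less 45 min break → 9 h 32 min
Fri: 09:29–21:08 = 11 h 39 min; less 45 min break → 10 h 54 min
Total worked: 48 h 44 min = 48.73 h.
Threshold 37.5 h → overtime 11 h 14 min, regular 37 h 30 min.

Regular 37.50 hours, overtime 11.23 hours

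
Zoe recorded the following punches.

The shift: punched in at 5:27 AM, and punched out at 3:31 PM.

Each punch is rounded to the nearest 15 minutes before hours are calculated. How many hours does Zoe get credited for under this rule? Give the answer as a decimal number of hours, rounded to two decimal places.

10.00 hours

The shift: in 5:27 AM→5:30 AM, out 3:31 PM→3:30 PM; 10 h 0 min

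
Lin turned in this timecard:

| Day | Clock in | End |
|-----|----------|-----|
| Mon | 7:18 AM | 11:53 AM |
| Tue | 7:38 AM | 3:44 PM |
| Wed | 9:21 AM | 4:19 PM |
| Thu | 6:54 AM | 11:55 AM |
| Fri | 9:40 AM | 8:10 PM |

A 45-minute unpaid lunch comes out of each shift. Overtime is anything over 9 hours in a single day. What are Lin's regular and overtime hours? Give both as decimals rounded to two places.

Regular 30.67 hours, overtime 0.75 hours

Mon: 7:18 AM–11:53 AM = 4 h 35 min; less 45 min break → 3 h 50 min
Tue: 7:38 AM–3:44 PM = 8 h 6 min; less 45 min break → 7 h 21 min
Wed: 9:21 AM–4:19 PM = 6 h 58 min; less 45 min break → 6 h 13 min
Thu: 6:54 AM–11:55 AM = 5 h 1 min; less 45 min break → 4 h 16 min
Fri: 9:40 AM–8:10 PM = 10 h 30 min; less 45 min break → 9 h 45 min
Mon reg 3 h 50 min / OT 0 h 0 min; Tue reg 7 h 21 min / OT 0 h 0 min; Wed reg 6 h 13 min / OT 0 h 0 min; Thu reg 4 h 16 min / OT 0 h 0 min; Fri reg 9 h 0 min / OT 0 h 45 min.
Totals: regular 30 h 40 min, overtime 0 h 45 min.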